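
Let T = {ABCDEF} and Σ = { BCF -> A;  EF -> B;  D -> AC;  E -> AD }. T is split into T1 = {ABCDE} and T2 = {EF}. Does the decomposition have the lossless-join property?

No

Common attributes: T1 ∩ T2 = {E}.
Closure of {E}: E → AD applies, adding AD; D → AC applies, adding C. So (E)⁺ = {ACDE}.
The closure contains neither all of T1 = {ABCDE} nor all of T2 = {EF}, so the common attributes are not a superkey of either fragment. The join is lossy.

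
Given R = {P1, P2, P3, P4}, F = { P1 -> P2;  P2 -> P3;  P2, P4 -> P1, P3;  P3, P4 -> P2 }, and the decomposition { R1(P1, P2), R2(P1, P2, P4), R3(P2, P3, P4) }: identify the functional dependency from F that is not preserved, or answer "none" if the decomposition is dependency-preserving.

none

P1 → P2 lies within R1.
P2 → P3 lies within R3.
P2, P4 → P1, P3: restricted closure across fragments reaches P1, P3.
P3, P4 → P2 lies within R3.
Every dependency is enforceable on the fragments, so the decomposition is dependency-preserving.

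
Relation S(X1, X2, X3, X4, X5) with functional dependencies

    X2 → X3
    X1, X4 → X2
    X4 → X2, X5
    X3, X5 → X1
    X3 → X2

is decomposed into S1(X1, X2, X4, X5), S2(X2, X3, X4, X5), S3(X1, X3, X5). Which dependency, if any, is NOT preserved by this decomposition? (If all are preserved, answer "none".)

none

X2 → X3 lies within S2.
X1, X4 → X2 lies within S1.
X4 → X2, X5 lies within S1.
X3, X5 → X1 lies within S3.
X3 → X2 lies within S2.
Every dependency is enforceable on the fragments, so the decomposition is dependency-preserving.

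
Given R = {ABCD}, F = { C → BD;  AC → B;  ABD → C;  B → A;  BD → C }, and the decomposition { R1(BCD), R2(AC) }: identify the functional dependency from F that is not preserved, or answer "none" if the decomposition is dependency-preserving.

B → A

Check B → A: no single fragment contains all of {AB}, and the restricted closure of {B} across the fragments never reaches {A}.
C → BD is preserved.
AC → B is preserved.
ABD → C is preserved.
BD → C is preserved.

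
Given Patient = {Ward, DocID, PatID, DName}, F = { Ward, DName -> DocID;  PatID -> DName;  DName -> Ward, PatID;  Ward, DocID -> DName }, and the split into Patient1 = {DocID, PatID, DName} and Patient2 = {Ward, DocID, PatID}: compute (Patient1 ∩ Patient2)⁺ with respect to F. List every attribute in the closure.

Patient1 ∩ Patient2 = {DocID, PatID}.
PatID → DName applies, adding DName
DName → Ward, PatID applies, adding Ward
Closure: {Ward, DocID, PatID, DName}.

Ward, DocID, PatID, DName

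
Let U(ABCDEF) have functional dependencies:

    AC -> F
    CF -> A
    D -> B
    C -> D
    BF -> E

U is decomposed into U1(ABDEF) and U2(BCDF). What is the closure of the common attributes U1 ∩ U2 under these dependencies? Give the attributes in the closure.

BDEF

U1 ∩ U2 = {BDF}.
BF → E applies, adding E
Closure: {BDEF}.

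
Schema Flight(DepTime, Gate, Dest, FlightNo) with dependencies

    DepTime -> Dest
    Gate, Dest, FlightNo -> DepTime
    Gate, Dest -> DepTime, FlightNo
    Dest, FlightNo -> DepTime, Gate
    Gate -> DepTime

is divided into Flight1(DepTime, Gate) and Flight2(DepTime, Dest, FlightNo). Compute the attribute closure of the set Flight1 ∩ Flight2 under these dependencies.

DepTime, Dest

Flight1 ∩ Flight2 = {DepTime}.
DepTime → Dest applies, adding Dest
Closure: {DepTime, Dest}.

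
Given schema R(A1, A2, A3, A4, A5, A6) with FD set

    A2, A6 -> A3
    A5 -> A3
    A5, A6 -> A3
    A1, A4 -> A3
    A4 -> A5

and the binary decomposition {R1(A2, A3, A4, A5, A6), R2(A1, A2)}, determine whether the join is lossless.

Common attributes: R1 ∩ R2 = {A2}.
No dependency enlarges {A2}, so (A2)⁺ = {A2}.
The closure contains neither all of R1 = {A2, A3, A4, A5, A6} nor all of R2 = {A1, A2}, so the common attributes are not a superkey of either fragment. The join is lossy.

No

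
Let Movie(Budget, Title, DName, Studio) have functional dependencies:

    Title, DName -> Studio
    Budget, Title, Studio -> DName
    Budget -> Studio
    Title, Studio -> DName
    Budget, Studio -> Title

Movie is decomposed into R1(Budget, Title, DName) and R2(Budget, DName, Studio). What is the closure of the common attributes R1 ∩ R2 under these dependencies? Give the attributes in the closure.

R1 ∩ R2 = {Budget, DName}.
Budget → Studio applies, adding Studio
Budget, Studio → Title applies, adding Title
Closure: {Budget, Title, DName, Studio}.

Budget, Title, DName, Studio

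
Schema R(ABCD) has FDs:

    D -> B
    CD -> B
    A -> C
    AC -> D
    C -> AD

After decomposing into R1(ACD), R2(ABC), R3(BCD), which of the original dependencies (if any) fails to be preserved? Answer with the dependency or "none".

none

D → B lies within R3.
CD → B lies within R3.
A → C lies within R1.
AC → D lies within R1.
C → AD lies within R1.
Every dependency is enforceable on the fragments, so the decomposition is dependency-preserving.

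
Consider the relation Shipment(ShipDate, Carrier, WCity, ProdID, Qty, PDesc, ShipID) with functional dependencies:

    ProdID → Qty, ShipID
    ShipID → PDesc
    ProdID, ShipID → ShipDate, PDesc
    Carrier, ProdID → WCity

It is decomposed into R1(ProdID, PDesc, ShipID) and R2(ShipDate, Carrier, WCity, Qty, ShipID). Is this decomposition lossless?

Common attributes: R1 ∩ R2 = {ShipID}.
Closure of {ShipID}: ShipID → PDesc applies, adding PDesc. So (ShipID)⁺ = {PDesc, ShipID}.
The closure contains neither all of R1 = {ProdID, PDesc, ShipID} nor all of R2 = {ShipDate, Carrier, WCity, Qty, ShipID}, so the common attributes are not a superkey of either fragment. The join is lossy.

No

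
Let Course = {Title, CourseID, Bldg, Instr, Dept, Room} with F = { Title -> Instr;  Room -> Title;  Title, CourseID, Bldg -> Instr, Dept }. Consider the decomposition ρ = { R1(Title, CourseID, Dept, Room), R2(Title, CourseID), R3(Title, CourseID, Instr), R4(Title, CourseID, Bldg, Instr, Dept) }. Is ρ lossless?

No

Chase test. Columns are Title, CourseID, Bldg, Instr, Dept, Room; row i has aⱼ where attribute j ∈ Ri, else bᵢⱼ.
Initial tableau (one row per fragment):
  row 1: a1 a2 b13 b14 a5 a6
  row 2: a1 a2 b23 b24 b25 b26
  row 3: a1 a2 b33 a4 b35 b36
  row 4: a1 a2 a3 a4 a5 b46
Rows 1 and 2 agree on Title; apply Title→Instr and equate their Instr entries.
Rows 1 and 3 agree on Title; apply Title→Instr and equate their Instr entries.
No row becomes fully distinguished — the join is lossy.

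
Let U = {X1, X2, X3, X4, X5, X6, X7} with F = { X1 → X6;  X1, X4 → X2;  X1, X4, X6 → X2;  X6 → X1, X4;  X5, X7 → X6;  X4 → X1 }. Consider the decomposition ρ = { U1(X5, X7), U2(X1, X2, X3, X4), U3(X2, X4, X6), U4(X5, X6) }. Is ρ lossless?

No

Chase test. Columns are X1, X2, X3, X4, X5, X6, X7; row i has aⱼ where attribute j ∈ Ui, else bᵢⱼ.
Initial tableau (one row per fragment):
  row 1: b11 b12 b13 b14 a5 b16 a7
  row 2: a1 a2 a3 a4 b25 b26 b27
  row 3: b31 a2 b33 a4 b35 a6 b37
  row 4: b41 b42 b43 b44 a5 a6 b47
Rows 3 and 4 agree on X6; apply X6→X1, X4 and equate their X1, X4 entries.
Rows 2 and 3 agree on X4; apply X4→X1 and equate their X1 entries.
Rows 2 and 3 agree on X1; apply X1→X6 and equate their X6 entries.
Rows 2 and 4 agree on X1, X4; apply X1, X4→X2 and equate their X2 entries.
No row becomes fully distinguished — the join is lossy.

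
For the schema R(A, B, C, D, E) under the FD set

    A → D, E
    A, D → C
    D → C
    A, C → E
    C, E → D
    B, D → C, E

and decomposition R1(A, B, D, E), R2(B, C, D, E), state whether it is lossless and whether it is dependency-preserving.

Lossless test: (B, D, E)⁺ = {B, C, D, E}, which contains all of one fragment — lossless.
Dependency preservation: A, D → C; A, C → E are not contained in any single fragment, but the restricted closure of each left-hand side across the fragments still reaches the right-hand side; the remaining FDs each lie inside some fragment. All dependencies are preserved.

lossless and dependency-preserving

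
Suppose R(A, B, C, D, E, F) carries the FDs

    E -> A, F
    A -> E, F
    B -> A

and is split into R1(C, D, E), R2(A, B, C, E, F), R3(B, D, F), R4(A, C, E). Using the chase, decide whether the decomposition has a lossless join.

Chase test. Columns are A, B, C, D, E, F; row i has aⱼ where attribute j ∈ Ri, else bᵢⱼ.
Initial tableau (one row per fragment):
  row 1: b11 b12 a3 a4 a5 b16
  row 2: a1 a2 a3 b24 a5 a6
  row 3: b31 a2 b33 a4 b35 a6
  row 4: a1 b42 a3 b44 a5 b46
Rows 1 and 2 agree on E; apply E→A, F and equate their A, F entries.
Rows 1 and 4 agree on E; apply E→A, F and equate their A, F entries.
Rows 2 and 3 agree on B; apply B→A and equate their A entries.
Rows 1 and 3 agree on A; apply A→E, F and equate their E, F entries.
No row becomes fully distinguished — the join is lossy.

No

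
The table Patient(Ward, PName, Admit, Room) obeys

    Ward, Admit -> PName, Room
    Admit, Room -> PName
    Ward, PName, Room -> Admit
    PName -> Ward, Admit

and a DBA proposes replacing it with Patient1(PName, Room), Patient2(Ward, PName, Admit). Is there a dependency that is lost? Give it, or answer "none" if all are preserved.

Check Admit, Room → PName: no single fragment contains all of {PName, Admit, Room}, and the restricted closure of {Admit, Room} across the fragments never reaches {PName}.
Ward, Admit → PName, Room is preserved.
Ward, PName, Room → Admit is preserved.
PName → Ward, Admit is preserved.

Admit, Room -> PName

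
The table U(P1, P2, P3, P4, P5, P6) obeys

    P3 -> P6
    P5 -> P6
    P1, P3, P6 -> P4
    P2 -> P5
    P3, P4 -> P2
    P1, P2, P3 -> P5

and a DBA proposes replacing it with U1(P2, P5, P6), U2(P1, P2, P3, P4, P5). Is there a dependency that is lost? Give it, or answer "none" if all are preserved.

Check P3 → P6: no single fragment contains all of {P3, P6}, and the restricted closure of {P3} across the fragments never reaches {P6}.
P5 → P6 is preserved.
P1, P3, P6 → P4 is preserved.
P2 → P5 is preserved.
P3, P4 → P2 is preserved.
P1, P2, P3 → P5 is preserved.

P3 -> P6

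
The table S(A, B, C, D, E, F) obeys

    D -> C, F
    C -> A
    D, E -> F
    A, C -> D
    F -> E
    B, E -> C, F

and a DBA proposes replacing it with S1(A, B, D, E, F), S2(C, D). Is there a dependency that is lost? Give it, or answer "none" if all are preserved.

D → C, F: restricted closure across fragments reaches C, F.
C → A: restricted closure across fragments reaches A.
D, E → F lies within S1.
A, C → D: restricted closure across fragments reaches D.
F → E lies within S1.
B, E → C, F: restricted closure across fragments reaches C, F.
Every dependency is enforceable on the fragments, so the decomposition is dependency-preserving.

none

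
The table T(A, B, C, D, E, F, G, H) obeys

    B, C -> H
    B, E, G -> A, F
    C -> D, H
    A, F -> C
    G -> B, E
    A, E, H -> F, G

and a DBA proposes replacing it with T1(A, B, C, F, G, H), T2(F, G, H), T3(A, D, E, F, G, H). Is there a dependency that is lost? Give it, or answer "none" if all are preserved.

Check C → D, H: no single fragment contains all of {C, D, H}, and the restricted closure of {C} across the fragments never reaches {D, H}.
B, C → H is preserved.
B, E, G → A, F is preserved.
A, F → C is preserved.
G → B, E is preserved.
A, E, H → F, G is preserved.

C -> D, H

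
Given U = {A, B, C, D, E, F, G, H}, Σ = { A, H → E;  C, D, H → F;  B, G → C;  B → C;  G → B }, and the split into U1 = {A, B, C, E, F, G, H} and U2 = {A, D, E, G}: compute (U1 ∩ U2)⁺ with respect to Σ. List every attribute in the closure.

A, B, C, E, G

U1 ∩ U2 = {A, E, G}.
G → B applies, adding B
B, G → C applies, adding C
Closure: {A, B, C, E, G}.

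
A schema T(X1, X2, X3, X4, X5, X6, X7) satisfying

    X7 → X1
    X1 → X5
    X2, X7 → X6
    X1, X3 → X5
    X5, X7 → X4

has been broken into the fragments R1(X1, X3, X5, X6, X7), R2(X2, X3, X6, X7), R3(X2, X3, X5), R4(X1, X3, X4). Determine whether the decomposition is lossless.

No

Chase test. Columns are X1, X2, X3, X4, X5, X6, X7; row i has aⱼ where attribute j ∈ Ri, else bᵢⱼ.
Initial tableau (one row per fragment):
  row 1: a1 b12 a3 b14 a5 a6 a7
  row 2: b21 a2 a3 b24 b25 a6 a7
  row 3: b31 a2 a3 b34 a5 b36 b37
  row 4: a1 b42 a3 a4 b45 b46 b47
Rows 1 and 2 agree on X7; apply X7→X1 and equate their X1 entries.
Rows 1 and 2 agree on X1; apply X1→X5 and equate their X5 entries.
Rows 1 and 4 agree on X1; apply X1→X5 and equate their X5 entries.
Rows 1 and 2 agree on X5, X7; apply X5, X7→X4 and equate their X4 entries.
No row becomes fully distinguished — the join is lossy.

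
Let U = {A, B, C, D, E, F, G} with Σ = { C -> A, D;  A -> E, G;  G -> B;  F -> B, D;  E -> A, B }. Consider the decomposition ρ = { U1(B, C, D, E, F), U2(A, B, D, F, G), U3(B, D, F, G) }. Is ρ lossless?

No

Chase test. Columns are A, B, C, D, E, F, G; row i has aⱼ where attribute j ∈ Ui, else bᵢⱼ.
Initial tableau (one row per fragment):
  row 1: b11 a2 a3 a4 a5 a6 b17
  row 2: a1 a2 b23 a4 b25 a6 a7
  row 3: b31 a2 b33 a4 b35 a6 a7
No row becomes fully distinguished — the join is lossy.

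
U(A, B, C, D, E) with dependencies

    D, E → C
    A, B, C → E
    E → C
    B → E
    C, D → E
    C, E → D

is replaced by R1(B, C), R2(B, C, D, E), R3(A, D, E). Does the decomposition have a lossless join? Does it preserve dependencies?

Lossless test (chase): Rows 2 and 3 agree on D, E; apply D, E→C and equate their C entries. Rows 1 and 2 agree on B; apply B→E and equate their E entries. Rows 1 and 2 agree on C, E; apply C, E→D and equate their D entries. No row becomes fully distinguished — the join is lossy.
Dependency preservation: A, B, C → E is not contained in any single fragment, but the restricted closure of its left-hand side across the fragments still reaches the right-hand side; the remaining FDs each lie inside some fragment. All dependencies are preserved.

lossy but dependency-preserving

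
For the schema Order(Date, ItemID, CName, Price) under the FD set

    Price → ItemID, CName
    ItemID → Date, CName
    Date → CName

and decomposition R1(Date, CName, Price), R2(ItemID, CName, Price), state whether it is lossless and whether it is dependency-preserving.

lossless but not dependency-preserving

Lossless test: (CName, Price)⁺ = {Date, ItemID, CName, Price}, which contains all of one fragment — lossless.
Dependency preservation: the restricted closure of {ItemID} across the fragments never reaches {Date, CName}, so ItemID → Date, CName cannot be enforced without a join — not preserved.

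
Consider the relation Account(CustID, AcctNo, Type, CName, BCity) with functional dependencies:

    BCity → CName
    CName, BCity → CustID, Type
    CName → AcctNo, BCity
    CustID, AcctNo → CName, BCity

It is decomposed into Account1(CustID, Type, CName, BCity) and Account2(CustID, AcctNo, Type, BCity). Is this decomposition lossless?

Yes

Common attributes: Account1 ∩ Account2 = {CustID, Type, BCity}.
Closure of {CustID, Type, BCity}: BCity → CName applies, adding CName; CName → AcctNo, BCity applies, adding AcctNo. So (CustID, Type, BCity)⁺ = {CustID, AcctNo, Type, CName, BCity}.
This closure contains every attribute of Account1, so Account1 ∩ Account2 → Account1. The join is lossless.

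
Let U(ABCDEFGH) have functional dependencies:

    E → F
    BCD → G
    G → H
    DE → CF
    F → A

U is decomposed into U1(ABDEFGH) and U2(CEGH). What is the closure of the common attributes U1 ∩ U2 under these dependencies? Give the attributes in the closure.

U1 ∩ U2 = {EGH}.
E → F applies, adding F
F → A applies, adding A
Closure: {AEFGH}.

AEFGH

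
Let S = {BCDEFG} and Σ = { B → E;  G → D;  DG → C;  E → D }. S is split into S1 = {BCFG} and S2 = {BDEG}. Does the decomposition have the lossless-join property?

Yes

Common attributes: S1 ∩ S2 = {BG}.
Closure of {BG}: B → E applies, adding E; G → D applies, adding D; DG → C applies, adding C. So (BG)⁺ = {BCDEG}.
This closure contains every attribute of S2, so S1 ∩ S2 → S2. The join is lossless.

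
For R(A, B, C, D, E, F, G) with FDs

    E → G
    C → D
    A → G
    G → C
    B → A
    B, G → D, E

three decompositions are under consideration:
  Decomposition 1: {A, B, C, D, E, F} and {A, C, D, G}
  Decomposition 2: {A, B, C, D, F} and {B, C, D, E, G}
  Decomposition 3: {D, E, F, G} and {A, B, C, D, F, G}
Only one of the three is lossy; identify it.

Decomposition 1: common = {A, C, D}, closure = {A, C, D, G} → lossless.
Decomposition 2: common = {B, C, D}, closure = {A, B, C, D, E, G} → lossless.
Decomposition 3: common = {D, F, G}, closure = {C, D, F, G} → lossy.

Decomposition 3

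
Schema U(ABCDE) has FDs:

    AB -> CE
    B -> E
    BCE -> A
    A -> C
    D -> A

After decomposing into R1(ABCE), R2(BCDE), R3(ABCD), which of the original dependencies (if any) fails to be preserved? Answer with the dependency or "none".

AB → CE lies within R1.
B → E lies within R1.
BCE → A lies within R1.
A → C lies within R1.
D → A lies within R3.
Every dependency is enforceable on the fragments, so the decomposition is dependency-preserving.

none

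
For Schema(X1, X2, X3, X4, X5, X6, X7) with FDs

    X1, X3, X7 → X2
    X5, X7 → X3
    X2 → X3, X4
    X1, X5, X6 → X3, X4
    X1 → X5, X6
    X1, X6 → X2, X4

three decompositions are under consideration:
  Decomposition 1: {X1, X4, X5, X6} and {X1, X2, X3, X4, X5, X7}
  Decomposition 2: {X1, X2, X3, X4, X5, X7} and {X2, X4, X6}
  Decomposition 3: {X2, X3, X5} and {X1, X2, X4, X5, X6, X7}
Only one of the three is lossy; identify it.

Decomposition 2

Decomposition 1: common = {X1, X4, X5}, closure = {X1, X2, X3, X4, X5, X6} → lossless.
Decomposition 2: common = {X2, X4}, closure = {X2, X3, X4} → lossy.
Decomposition 3: common = {X2, X5}, closure = {X2, X3, X4, X5} → lossless.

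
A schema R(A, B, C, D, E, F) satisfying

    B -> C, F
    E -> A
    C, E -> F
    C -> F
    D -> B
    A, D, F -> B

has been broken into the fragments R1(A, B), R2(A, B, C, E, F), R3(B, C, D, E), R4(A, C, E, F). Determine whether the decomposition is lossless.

Yes

Chase test. Columns are A, B, C, D, E, F; row i has aⱼ where attribute j ∈ Ri, else bᵢⱼ.
Initial tableau (one row per fragment):
  row 1: a1 a2 b13 b14 b15 b16
  row 2: a1 a2 a3 b24 a5 a6
  row 3: b31 a2 a3 a4 a5 b36
  row 4: a1 b42 a3 b44 a5 a6
Rows 1 and 2 agree on B; apply B→C, F and equate their C, F entries.
Rows 1 and 3 agree on B; apply B→C, F and equate their C, F entries.
Rows 2 and 3 agree on E; apply E→A and equate their A entries.
Row 3 is now all distinguished symbols — the join is lossless.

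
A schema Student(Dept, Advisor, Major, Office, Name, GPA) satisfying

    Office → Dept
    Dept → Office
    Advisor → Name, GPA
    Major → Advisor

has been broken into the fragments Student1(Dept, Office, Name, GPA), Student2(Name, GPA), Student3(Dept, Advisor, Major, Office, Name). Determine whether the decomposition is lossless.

No

Chase test. Columns are Dept, Advisor, Major, Office, Name, GPA; row i has aⱼ where attribute j ∈ Studenti, else bᵢⱼ.
Initial tableau (one row per fragment):
  row 1: a1 b12 b13 a4 a5 a6
  row 2: b21 b22 b23 b24 a5 a6
  row 3: a1 a2 a3 a4 a5 b36
No row becomes fully distinguished — the join is lossy.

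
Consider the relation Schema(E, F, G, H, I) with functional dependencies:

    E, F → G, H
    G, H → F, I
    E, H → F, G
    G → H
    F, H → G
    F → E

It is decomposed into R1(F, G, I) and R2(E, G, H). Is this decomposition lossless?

Yes

Common attributes: R1 ∩ R2 = {G}.
Closure of {G}: G → H applies, adding H; G, H → F, I applies, adding F, I; F → E applies, adding E. So (G)⁺ = {E, F, G, H, I}.
This closure contains every attribute of R1, so R1 ∩ R2 → R1. The join is lossless.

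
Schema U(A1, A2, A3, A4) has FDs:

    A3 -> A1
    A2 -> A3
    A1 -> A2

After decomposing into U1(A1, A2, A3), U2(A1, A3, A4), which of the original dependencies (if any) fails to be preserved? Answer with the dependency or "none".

none

A3 → A1 lies within U1.
A2 → A3 lies within U1.
A1 → A2 lies within U1.
Every dependency is enforceable on the fragments, so the decomposition is dependency-preserving.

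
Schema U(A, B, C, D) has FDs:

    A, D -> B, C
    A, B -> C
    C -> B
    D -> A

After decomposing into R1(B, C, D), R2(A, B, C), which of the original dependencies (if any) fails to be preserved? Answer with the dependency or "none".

D -> A

Check D → A: no single fragment contains all of {A, D}, and the restricted closure of {D} across the fragments never reaches {A}.
A, D → B, C is preserved.
A, B → C is preserved.
C → B is preserved.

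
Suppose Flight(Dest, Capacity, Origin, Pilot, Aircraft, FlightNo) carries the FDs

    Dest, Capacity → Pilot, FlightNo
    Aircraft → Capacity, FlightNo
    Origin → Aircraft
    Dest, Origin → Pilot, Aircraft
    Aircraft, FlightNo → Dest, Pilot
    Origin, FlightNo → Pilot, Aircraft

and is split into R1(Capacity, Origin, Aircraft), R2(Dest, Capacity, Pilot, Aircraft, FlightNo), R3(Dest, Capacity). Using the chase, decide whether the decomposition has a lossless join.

Yes

Chase test. Columns are Dest, Capacity, Origin, Pilot, Aircraft, FlightNo; row i has aⱼ where attribute j ∈ Ri, else bᵢⱼ.
Initial tableau (one row per fragment):
  row 1: b11 a2 a3 b14 a5 b16
  row 2: a1 a2 b23 a4 a5 a6
  row 3: a1 a2 b33 b34 b35 b36
Rows 2 and 3 agree on Dest, Capacity; apply Dest, Capacity→Pilot, FlightNo and equate their Pilot, FlightNo entries.
Rows 1 and 2 agree on Aircraft; apply Aircraft→Capacity, FlightNo and equate their Capacity, FlightNo entries.
Rows 1 and 2 agree on Aircraft, FlightNo; apply Aircraft, FlightNo→Dest, Pilot and equate their Dest, Pilot entries.
Row 1 is now all distinguished symbols — the join is lossless.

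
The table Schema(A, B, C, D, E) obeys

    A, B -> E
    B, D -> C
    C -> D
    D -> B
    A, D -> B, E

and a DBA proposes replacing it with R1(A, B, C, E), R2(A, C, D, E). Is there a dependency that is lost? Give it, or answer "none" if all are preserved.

A, B → E lies within R1.
B, D → C: restricted closure across fragments reaches C.
C → D lies within R2.
D → B: restricted closure across fragments reaches B.
A, D → B, E: restricted closure across fragments reaches B, E.
Every dependency is enforceable on the fragments, so the decomposition is dependency-preserving.

none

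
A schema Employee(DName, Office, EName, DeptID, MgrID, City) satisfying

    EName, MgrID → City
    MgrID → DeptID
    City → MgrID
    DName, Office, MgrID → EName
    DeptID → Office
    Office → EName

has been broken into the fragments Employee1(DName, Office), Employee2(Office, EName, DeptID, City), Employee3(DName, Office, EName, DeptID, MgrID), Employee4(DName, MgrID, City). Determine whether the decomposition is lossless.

Yes

Chase test. Columns are DName, Office, EName, DeptID, MgrID, City; row i has aⱼ where attribute j ∈ Employeei, else bᵢⱼ.
Initial tableau (one row per fragment):
  row 1: a1 a2 b13 b14 b15 b16
  row 2: b21 a2 a3 a4 b25 a6
  row 3: a1 a2 a3 a4 a5 b36
  row 4: a1 b42 b43 b44 a5 a6
Rows 3 and 4 agree on MgrID; apply MgrID→DeptID and equate their DeptID entries.
Rows 2 and 4 agree on City; apply City→MgrID and equate their MgrID entries.
Rows 2 and 4 agree on DeptID; apply DeptID→Office and equate their Office entries.
Rows 1 and 2 agree on Office; apply Office→EName and equate their EName entries.
Rows 1 and 4 agree on Office; apply Office→EName and equate their EName entries.
Rows 2 and 3 agree on EName, MgrID; apply EName, MgrID→City and equate their City entries.
Row 3 is now all distinguished symbols — the join is lossless.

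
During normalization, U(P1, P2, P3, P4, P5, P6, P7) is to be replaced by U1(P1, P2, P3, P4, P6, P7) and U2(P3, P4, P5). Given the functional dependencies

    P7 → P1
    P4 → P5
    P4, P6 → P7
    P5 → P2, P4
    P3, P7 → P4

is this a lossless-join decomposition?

Common attributes: U1 ∩ U2 = {P3, P4}.
Closure of {P3, P4}: P4 → P5 applies, adding P5; P5 → P2, P4 applies, adding P2. So (P3, P4)⁺ = {P2, P3, P4, P5}.
This closure contains every attribute of U2, so U1 ∩ U2 → U2. The join is lossless.

Yes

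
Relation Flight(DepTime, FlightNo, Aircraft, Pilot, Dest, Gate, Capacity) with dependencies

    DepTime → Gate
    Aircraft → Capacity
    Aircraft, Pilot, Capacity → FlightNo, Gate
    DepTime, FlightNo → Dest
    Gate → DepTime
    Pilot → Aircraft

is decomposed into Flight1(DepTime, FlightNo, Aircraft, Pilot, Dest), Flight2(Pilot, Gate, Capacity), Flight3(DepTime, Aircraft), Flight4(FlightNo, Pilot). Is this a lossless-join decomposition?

Yes

Chase test. Columns are DepTime, FlightNo, Aircraft, Pilot, Dest, Gate, Capacity; row i has aⱼ where attribute j ∈ Flighti, else bᵢⱼ.
Initial tableau (one row per fragment):
  row 1: a1 a2 a3 a4 a5 b16 b17
  row 2: b21 b22 b23 a4 b25 a6 a7
  row 3: a1 b32 a3 b34 b35 b36 b37
  row 4: b41 a2 b43 a4 b45 b46 b47
Rows 1 and 3 agree on DepTime; apply DepTime→Gate and equate their Gate entries.
Rows 1 and 3 agree on Aircraft; apply Aircraft→Capacity and equate their Capacity entries.
Rows 1 and 2 agree on Pilot; apply Pilot→Aircraft and equate their Aircraft entries.
Rows 1 and 4 agree on Pilot; apply Pilot→Aircraft and equate their Aircraft entries.
Rows 1 and 2 agree on Aircraft; apply Aircraft→Capacity and equate their Capacity entries.
Rows 1 and 4 agree on Aircraft; apply Aircraft→Capacity and equate their Capacity entries.
Rows 1 and 2 agree on Aircraft, Pilot, Capacity; apply Aircraft, Pilot, Capacity→FlightNo, Gate and equate their FlightNo, Gate entries.
Rows 1 and 4 agree on Aircraft, Pilot, Capacity; apply Aircraft, Pilot, Capacity→FlightNo, Gate and equate their FlightNo, Gate entries.
Rows 1 and 2 agree on Gate; apply Gate→DepTime and equate their DepTime entries.
Rows 1 and 4 agree on Gate; apply Gate→DepTime and equate their DepTime entries.
Rows 1 and 2 agree on DepTime, FlightNo; apply DepTime, FlightNo→Dest and equate their Dest entries.
Rows 1 and 4 agree on DepTime, FlightNo; apply DepTime, FlightNo→Dest and equate their Dest entries.
Row 1 is now all distinguished symbols — the join is lossless.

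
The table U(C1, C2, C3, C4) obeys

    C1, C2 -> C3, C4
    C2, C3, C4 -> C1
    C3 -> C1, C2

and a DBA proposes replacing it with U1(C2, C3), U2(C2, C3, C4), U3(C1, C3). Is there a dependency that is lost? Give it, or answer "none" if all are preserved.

Check C1, C2 → C3, C4: no single fragment contains all of {C1, C2, C3, C4}, and the restricted closure of {C1, C2} across the fragments never reaches {C3, C4}.
C2, C3, C4 → C1 is preserved.
C3 → C1, C2 is preserved.

C1, C2 -> C3, C4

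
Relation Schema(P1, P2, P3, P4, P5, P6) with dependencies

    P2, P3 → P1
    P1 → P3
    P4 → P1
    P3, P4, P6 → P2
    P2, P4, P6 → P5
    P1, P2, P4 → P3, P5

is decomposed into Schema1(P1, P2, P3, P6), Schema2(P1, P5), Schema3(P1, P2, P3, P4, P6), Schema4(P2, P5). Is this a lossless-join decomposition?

Chase test. Columns are P1, P2, P3, P4, P5, P6; row i has aⱼ where attribute j ∈ Schemai, else bᵢⱼ.
Initial tableau (one row per fragment):
  row 1: a1 a2 a3 b14 b15 a6
  row 2: a1 b22 b23 b24 a5 b26
  row 3: a1 a2 a3 a4 b35 a6
  row 4: b41 a2 b43 b44 a5 b46
Rows 1 and 2 agree on P1; apply P1→P3 and equate their P3 entries.
No row becomes fully distinguished — the join is lossy.

No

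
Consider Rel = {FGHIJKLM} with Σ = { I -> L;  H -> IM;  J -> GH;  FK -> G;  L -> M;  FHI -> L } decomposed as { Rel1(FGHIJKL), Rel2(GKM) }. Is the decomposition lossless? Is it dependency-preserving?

Lossless test: (GK)⁺ = {GK}, which is a superkey of neither fragment — lossy.
Dependency preservation: the restricted closure of {H} across the fragments never reaches {IM}, so H → IM cannot be enforced without a join — not preserved.

lossy and not dependency-preserving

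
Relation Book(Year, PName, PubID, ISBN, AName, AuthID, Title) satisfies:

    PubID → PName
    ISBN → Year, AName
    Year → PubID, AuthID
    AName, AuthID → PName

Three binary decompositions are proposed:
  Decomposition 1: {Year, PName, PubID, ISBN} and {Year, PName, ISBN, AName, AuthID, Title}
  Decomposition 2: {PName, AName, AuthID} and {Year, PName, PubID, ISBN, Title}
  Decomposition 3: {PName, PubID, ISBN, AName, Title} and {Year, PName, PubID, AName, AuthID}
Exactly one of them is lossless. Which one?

Decomposition 1: common = {Year, PName, ISBN}, closure = {Year, PName, PubID, ISBN, AName, AuthID} → lossless.
Decomposition 2: common = {PName}, closure = {PName} → lossy.
Decomposition 3: common = {PName, PubID, AName}, closure = {PName, PubID, AName} → lossy.

Decomposition 1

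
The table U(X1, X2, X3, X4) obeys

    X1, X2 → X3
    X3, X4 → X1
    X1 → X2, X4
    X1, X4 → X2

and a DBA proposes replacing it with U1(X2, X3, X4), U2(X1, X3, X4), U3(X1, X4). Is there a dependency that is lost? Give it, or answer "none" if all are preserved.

none

X1, X2 → X3: restricted closure across fragments reaches X3.
X3, X4 → X1 lies within U2.
X1 → X2, X4: restricted closure across fragments reaches X2, X4.
X1, X4 → X2: restricted closure across fragments reaches X2.
Every dependency is enforceable on the fragments, so the decomposition is dependency-preserving.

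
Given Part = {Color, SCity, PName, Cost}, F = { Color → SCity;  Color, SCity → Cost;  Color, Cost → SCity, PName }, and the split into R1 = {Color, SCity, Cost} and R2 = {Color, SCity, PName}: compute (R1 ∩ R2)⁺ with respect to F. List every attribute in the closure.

Color, SCity, PName, Cost

R1 ∩ R2 = {Color, SCity}.
Color, SCity → Cost applies, adding Cost
Color, Cost → SCity, PName applies, adding PName
Closure: {Color, SCity, PName, Cost}.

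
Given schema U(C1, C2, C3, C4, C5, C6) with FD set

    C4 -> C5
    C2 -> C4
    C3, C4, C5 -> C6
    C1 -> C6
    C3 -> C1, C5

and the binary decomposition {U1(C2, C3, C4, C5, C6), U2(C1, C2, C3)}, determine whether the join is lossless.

Yes

Common attributes: U1 ∩ U2 = {C2, C3}.
Closure of {C2, C3}: C2 → C4 applies, adding C4; C3 → C1, C5 applies, adding C1, C5; C3, C4, C5 → C6 applies, adding C6. So (C2, C3)⁺ = {C1, C2, C3, C4, C5, C6}.
This closure contains every attribute of U1, so U1 ∩ U2 → U1. The join is lossless.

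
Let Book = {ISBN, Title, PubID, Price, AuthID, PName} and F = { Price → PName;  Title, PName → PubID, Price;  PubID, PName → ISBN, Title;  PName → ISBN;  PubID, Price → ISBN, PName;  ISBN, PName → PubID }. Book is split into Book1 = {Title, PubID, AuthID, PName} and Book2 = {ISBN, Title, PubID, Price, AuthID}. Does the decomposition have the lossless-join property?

Common attributes: Book1 ∩ Book2 = {Title, PubID, AuthID}.
No dependency enlarges {Title, PubID, AuthID}, so (Title, PubID, AuthID)⁺ = {Title, PubID, AuthID}.
The closure contains neither all of Book1 = {Title, PubID, AuthID, PName} nor all of Book2 = {ISBN, Title, PubID, Price, AuthID}, so the common attributes are not a superkey of either fragment. The join is lossy.

No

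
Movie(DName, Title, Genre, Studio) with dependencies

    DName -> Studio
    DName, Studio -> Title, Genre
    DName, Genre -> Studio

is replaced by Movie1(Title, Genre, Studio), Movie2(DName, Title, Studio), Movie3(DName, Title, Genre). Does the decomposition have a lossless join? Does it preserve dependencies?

lossless and dependency-preserving

Lossless test (chase): Rows 2 and 3 agree on DName; apply DName→Studio and equate their Studio entries. Rows 2 and 3 agree on DName, Studio; apply DName, Studio→Title, Genre and equate their Title, Genre entries. Row 2 is now all distinguished symbols — the join is lossless.
Dependency preservation: DName, Studio → Title, Genre; DName, Genre → Studio are not contained in any single fragment, but the restricted closure of each left-hand side across the fragments still reaches the right-hand side; the remaining FDs each lie inside some fragment. All dependencies are preserved.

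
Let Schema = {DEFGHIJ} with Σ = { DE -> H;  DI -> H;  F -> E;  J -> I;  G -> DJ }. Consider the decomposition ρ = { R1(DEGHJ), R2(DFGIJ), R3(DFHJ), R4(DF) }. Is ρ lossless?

Chase test. Columns are DEFGHIJ; row i has aⱼ where attribute j ∈ Ri, else bᵢⱼ.
Initial tableau (one row per fragment):
  row 1: a1 a2 b13 a4 a5 b16 a7
  row 2: a1 b22 a3 a4 b25 a6 a7
  row 3: a1 b32 a3 b34 a5 b36 a7
  row 4: a1 b42 a3 b44 b45 b46 b47
Rows 2 and 3 agree on F; apply F→E and equate their E entries.
Rows 2 and 4 agree on F; apply F→E and equate their E entries.
Rows 1 and 2 agree on J; apply J→I and equate their I entries.
Rows 1 and 3 agree on J; apply J→I and equate their I entries.
Rows 2 and 3 agree on DE; apply DE→H and equate their H entries.
Rows 2 and 4 agree on DE; apply DE→H and equate their H entries.
No row becomes fully distinguished — the join is lossy.

No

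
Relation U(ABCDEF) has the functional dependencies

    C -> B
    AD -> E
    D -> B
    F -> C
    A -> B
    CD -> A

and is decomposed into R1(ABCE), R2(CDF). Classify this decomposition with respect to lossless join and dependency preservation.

lossy and not dependency-preserving

Lossless test: (C)⁺ = {BC}, which is a superkey of neither fragment — lossy.
Dependency preservation: the restricted closure of {AD} across the fragments never reaches {E}, so AD → E cannot be enforced without a join — not preserved.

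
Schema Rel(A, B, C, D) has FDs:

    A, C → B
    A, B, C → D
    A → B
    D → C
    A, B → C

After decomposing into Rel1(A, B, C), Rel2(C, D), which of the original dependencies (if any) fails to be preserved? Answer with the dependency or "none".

Check A, B, C → D: no single fragment contains all of {A, B, C, D}, and the restricted closure of {A, B, C} across the fragments never reaches {D}.
A, C → B is preserved.
A → B is preserved.
D → C is preserved.
A, B → C is preserved.

A, B, C → D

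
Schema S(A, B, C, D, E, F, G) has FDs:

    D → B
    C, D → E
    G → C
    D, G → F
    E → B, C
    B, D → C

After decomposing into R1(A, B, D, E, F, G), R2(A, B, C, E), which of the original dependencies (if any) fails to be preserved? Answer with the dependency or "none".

Check G → C: no single fragment contains all of {C, G}, and the restricted closure of {G} across the fragments never reaches {C}.
D → B is preserved.
C, D → E is preserved.
D, G → F is preserved.
E → B, C is preserved.
B, D → C is preserved.

G → C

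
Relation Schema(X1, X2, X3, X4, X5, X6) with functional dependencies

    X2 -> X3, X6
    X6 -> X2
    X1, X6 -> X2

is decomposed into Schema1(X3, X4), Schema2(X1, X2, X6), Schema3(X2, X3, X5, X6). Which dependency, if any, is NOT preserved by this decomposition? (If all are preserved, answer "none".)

none

X2 → X3, X6 lies within Schema3.
X6 → X2 lies within Schema2.
X1, X6 → X2 lies within Schema2.
Every dependency is enforceable on the fragments, so the decomposition is dependency-preserving.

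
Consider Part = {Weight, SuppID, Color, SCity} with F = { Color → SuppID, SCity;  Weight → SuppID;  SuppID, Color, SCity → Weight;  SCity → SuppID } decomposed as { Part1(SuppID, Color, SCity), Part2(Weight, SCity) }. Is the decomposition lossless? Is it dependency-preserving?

Lossless test: (SCity)⁺ = {SuppID, SCity}, which is a superkey of neither fragment — lossy.
Dependency preservation: the restricted closure of {Weight} across the fragments never reaches {SuppID}, so Weight → SuppID cannot be enforced without a join — not preserved.

lossy and not dependency-preserving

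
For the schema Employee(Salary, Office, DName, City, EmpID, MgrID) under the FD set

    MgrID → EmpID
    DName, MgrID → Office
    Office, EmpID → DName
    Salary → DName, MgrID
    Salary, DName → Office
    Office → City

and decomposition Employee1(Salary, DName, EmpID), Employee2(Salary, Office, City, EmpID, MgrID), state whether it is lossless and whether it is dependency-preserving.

lossless but not dependency-preserving

Lossless test: (Salary, EmpID)⁺ = {Salary, Office, DName, City, EmpID, MgrID}, which contains all of one fragment — lossless.
Dependency preservation: the restricted closure of {DName, MgrID} across the fragments never reaches {Office}, so DName, MgrID → Office cannot be enforced without a join — not preserved.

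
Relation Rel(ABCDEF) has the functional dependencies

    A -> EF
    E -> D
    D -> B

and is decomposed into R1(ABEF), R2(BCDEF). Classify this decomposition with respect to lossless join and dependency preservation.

Lossless test: (BEF)⁺ = {BDEF}, which is a superkey of neither fragment — lossy.
Dependency preservation: every FD's attributes lie within a single fragment, so each can be enforced locally — preserved.

lossy but dependency-preserving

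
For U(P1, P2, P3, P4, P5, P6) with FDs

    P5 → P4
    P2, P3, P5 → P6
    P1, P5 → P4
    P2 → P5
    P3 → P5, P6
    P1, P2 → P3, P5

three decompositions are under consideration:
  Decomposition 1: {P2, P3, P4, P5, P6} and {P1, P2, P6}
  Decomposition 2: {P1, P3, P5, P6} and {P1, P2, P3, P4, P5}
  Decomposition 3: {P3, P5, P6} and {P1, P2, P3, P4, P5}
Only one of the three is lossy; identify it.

Decomposition 1

Decomposition 1: common = {P2, P6}, closure = {P2, P4, P5, P6} → lossy.
Decomposition 2: common = {P1, P3, P5}, closure = {P1, P3, P4, P5, P6} → lossless.
Decomposition 3: common = {P3, P5}, closure = {P3, P4, P5, P6} → lossless.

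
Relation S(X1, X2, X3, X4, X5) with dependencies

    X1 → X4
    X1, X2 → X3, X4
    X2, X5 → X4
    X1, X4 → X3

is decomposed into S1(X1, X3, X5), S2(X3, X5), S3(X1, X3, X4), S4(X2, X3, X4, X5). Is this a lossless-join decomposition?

No

Chase test. Columns are X1, X2, X3, X4, X5; row i has aⱼ where attribute j ∈ Si, else bᵢⱼ.
Initial tableau (one row per fragment):
  row 1: a1 b12 a3 b14 a5
  row 2: b21 b22 a3 b24 a5
  row 3: a1 b32 a3 a4 b35
  row 4: b41 a2 a3 a4 a5
Rows 1 and 3 agree on X1; apply X1→X4 and equate their X4 entries.
No row becomes fully distinguished — the join is lossy.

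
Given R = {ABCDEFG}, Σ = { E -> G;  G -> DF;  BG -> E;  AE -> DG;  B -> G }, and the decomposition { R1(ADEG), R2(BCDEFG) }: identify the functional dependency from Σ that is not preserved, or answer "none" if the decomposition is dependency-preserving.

none

E → G lies within R1.
G → DF lies within R2.
BG → E lies within R2.
AE → DG lies within R1.
B → G lies within R2.
Every dependency is enforceable on the fragments, so the decomposition is dependency-preserving.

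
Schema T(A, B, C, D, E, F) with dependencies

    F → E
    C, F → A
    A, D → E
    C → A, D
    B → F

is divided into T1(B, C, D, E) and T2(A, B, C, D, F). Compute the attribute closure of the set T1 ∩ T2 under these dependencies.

A, B, C, D, E, F

T1 ∩ T2 = {B, C, D}.
C → A, D applies, adding A
B → F applies, adding F
F → E applies, adding E
Closure: {A, B, C, D, E, F}.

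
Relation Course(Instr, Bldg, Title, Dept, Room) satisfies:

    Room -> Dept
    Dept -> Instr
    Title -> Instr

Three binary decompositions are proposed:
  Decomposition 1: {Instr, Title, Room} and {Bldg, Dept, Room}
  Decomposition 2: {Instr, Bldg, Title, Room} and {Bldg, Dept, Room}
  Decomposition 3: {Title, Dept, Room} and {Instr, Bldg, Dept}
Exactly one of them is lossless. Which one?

Decomposition 1: common = {Room}, closure = {Instr, Dept, Room} → lossy.
Decomposition 2: common = {Bldg, Room}, closure = {Instr, Bldg, Dept, Room} → lossless.
Decomposition 3: common = {Dept}, closure = {Instr, Dept} → lossy.

Decomposition 2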